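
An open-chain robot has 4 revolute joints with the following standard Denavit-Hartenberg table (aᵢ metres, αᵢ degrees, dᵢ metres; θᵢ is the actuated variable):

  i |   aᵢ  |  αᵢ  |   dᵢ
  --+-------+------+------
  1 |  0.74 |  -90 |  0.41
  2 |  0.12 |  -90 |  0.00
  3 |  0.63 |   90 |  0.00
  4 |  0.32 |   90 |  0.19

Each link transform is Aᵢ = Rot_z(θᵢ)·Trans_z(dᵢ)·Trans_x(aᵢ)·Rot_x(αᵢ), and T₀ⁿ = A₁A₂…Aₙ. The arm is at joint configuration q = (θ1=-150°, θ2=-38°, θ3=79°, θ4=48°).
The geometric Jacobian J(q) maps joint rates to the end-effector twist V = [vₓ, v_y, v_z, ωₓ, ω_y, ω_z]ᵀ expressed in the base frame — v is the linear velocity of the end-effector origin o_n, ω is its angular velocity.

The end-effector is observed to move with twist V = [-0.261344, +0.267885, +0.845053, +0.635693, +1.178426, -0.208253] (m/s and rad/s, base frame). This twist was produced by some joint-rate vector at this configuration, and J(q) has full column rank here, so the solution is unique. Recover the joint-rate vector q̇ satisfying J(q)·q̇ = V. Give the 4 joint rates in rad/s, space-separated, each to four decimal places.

-0.3660 -0.5470 -0.8260 -0.8160

o_n = [-1.4829, 0.0588, 0.5105]
J₁: ẑ×o_n = [-0.0588, -1.4829, 0.0000], ω = ẑ
J2: z=[0.5000, -0.8660, 0.0000] o=[-0.6409, -0.3700, 0.4100] → [-0.0870, -0.0502, -0.5149, 0.5000, -0.8660, 0.0000]
J3: z=[-0.5332, -0.3078, -0.7880] o=[-0.7228, -0.4173, 0.4839] → [0.3669, 0.6132, -0.4878, -0.5332, -0.3078, -0.7880]
J4: z=[-0.5745, -0.5520, 0.6044] o=[-1.1140, 0.0709, 0.5579] → [0.0335, -0.2502, -0.1967, -0.5745, -0.5520, 0.6044]
q̇ = J⁺·V = [-0.3660, -0.5470, -0.8260, -0.8160]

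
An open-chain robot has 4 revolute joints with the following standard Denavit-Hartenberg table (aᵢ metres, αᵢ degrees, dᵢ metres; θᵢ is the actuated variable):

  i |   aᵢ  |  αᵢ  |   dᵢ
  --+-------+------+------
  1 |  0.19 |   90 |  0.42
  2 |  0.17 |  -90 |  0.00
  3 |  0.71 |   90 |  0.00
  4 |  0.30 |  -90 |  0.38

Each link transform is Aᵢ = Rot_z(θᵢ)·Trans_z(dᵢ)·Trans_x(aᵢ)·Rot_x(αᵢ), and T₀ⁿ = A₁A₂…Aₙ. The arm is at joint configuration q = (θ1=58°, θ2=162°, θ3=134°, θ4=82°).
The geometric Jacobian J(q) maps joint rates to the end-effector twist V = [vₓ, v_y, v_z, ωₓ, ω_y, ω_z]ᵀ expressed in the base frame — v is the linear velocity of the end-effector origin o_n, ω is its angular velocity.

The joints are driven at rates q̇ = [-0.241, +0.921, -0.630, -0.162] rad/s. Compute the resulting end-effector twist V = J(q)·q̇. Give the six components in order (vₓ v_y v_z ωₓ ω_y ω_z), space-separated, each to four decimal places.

o_n = [-0.5907, 0.5733, 0.1131]
J₁: ẑ×o_n = [-0.5733, -0.5907, 0.0000], ω = ẑ
J2: z=[0.8480, -0.5299, 0.0000] o=[0.1007, 0.1611, 0.4200] → [0.1626, 0.2603, -0.0168, 0.8480, -0.5299, 0.0000]
J3: z=[-0.1638, -0.2621, -0.9511] o=[0.0150, 0.0240, 0.4725] → [0.6166, 0.5172, -0.2487, -0.1638, -0.2621, -0.9511]
J4: z=[-0.9516, -0.2121, 0.2223] o=[-0.1695, 0.6925, 0.3201] → [0.0704, -0.2906, 0.0241, -0.9516, -0.2121, 0.2223]
V = J·q̇ = [-0.1119, 0.1033, 0.1373, 1.0384, -0.2886, 0.3222]

-0.1119 0.1033 0.1373 1.0384 -0.2886 0.3222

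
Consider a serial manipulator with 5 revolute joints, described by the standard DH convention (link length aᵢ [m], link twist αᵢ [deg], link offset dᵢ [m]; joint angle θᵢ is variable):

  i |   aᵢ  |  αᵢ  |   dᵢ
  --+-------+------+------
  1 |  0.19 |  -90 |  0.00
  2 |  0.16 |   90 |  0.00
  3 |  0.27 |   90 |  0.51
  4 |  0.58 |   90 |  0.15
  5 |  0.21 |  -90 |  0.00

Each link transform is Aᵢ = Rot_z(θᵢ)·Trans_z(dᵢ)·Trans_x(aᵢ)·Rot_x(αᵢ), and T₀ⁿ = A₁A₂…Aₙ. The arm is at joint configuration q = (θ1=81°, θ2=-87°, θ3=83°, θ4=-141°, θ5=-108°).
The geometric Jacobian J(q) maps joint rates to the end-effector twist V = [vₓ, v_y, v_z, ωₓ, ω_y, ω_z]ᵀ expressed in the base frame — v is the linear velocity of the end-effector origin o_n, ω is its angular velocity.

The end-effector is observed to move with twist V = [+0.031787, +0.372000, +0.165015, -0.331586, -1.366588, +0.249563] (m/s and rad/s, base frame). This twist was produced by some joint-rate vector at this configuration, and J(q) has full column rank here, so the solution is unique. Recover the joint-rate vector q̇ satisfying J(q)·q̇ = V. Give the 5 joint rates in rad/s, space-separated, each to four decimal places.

-0.3770 0.6780 0.8240 0.6170 0.7830

o_n = [0.1232, -0.0100, 0.1044]
J₁: ẑ×o_n = [0.0100, 0.1232, -0.0000], ω = ẑ
J2: z=[-0.9877, 0.1564, 0.0000] o=[0.0297, 0.1877, 0.0000] → [0.0163, 0.1031, 0.1806, -0.9877, 0.1564, 0.0000]
J3: z=[-0.1562, -0.9863, 0.0523] o=[0.0310, 0.1959, 0.1598] → [0.0654, -0.0038, 0.1231, -0.1562, -0.9863, 0.0523]
J4: z=[0.1285, 0.0322, 0.9912] o=[-0.3131, -0.2635, 0.2193] → [-0.2549, 0.4472, 0.0185, 0.1285, 0.0322, 0.9912]
J5: z=[0.4949, -0.8682, -0.0359] o=[0.2047, 0.0286, 0.2940] → [0.1633, 0.0968, -0.0898, 0.4949, -0.8682, -0.0359]
q̇ = J⁺·V = [-0.3770, 0.6780, 0.8240, 0.6170, 0.7830]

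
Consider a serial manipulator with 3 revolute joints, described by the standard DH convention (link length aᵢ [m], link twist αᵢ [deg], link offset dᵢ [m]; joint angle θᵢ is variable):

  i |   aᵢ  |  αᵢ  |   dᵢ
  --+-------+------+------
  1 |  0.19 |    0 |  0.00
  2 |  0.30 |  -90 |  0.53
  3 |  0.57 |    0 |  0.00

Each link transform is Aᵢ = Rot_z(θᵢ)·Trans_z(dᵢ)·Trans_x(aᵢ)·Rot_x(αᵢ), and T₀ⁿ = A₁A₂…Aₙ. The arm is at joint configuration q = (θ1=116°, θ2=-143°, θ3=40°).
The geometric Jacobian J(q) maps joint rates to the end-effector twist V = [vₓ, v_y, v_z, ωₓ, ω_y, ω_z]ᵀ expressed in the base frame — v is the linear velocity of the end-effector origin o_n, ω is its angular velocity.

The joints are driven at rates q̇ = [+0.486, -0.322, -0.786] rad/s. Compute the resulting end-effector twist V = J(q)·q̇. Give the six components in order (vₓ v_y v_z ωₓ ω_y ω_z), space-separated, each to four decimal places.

0.2284 -0.0636 0.3432 -0.3568 -0.7003 0.1640

o_n = [0.5731, -0.1637, 0.1636]
J₁: ẑ×o_n = [0.1637, 0.5731, -0.0000], ω = ẑ
J2: z=[0.0000, 0.0000, 1.0000] o=[-0.0833, 0.1708, 0.0000] → [0.3344, 0.6564, -0.0000, 0.0000, 0.0000, 1.0000]
J3: z=[0.4540, 0.8910, 0.0000] o=[0.1840, 0.0346, 0.5300] → [-0.3265, 0.1663, -0.4366, 0.4540, 0.8910, 0.0000]
V = J·q̇ = [0.2284, -0.0636, 0.3432, -0.3568, -0.7003, 0.1640]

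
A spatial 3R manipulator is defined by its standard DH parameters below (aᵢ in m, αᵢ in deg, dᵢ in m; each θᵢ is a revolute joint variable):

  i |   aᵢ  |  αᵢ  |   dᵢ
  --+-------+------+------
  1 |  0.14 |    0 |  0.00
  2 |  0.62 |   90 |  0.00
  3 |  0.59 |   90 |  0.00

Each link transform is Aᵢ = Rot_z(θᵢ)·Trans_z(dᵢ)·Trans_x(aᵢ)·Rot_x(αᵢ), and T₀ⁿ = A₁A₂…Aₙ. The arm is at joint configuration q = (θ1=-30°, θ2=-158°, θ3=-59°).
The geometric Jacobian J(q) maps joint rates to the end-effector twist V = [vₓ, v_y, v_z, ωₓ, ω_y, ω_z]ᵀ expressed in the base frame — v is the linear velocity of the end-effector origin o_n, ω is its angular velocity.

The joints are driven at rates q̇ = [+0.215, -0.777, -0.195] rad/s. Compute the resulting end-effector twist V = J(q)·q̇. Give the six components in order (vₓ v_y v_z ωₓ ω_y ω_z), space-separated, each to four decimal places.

0.1850 0.5265 -0.0593 -0.0271 -0.1931 -0.5620

o_n = [-0.7936, 0.0586, -0.5057]
J₁: ẑ×o_n = [-0.0586, -0.7936, 0.0000], ω = ẑ
J2: z=[0.0000, 0.0000, 1.0000] o=[0.1212, -0.0700, 0.0000] → [-0.1286, -0.9149, 0.0000, 0.0000, 0.0000, 1.0000]
J3: z=[0.1392, 0.9903, 0.0000] o=[-0.4927, 0.0163, 0.0000] → [-0.5008, 0.0704, 0.3039, 0.1392, 0.9903, 0.0000]
V = J·q̇ = [0.1850, 0.5265, -0.0593, -0.0271, -0.1931, -0.5620]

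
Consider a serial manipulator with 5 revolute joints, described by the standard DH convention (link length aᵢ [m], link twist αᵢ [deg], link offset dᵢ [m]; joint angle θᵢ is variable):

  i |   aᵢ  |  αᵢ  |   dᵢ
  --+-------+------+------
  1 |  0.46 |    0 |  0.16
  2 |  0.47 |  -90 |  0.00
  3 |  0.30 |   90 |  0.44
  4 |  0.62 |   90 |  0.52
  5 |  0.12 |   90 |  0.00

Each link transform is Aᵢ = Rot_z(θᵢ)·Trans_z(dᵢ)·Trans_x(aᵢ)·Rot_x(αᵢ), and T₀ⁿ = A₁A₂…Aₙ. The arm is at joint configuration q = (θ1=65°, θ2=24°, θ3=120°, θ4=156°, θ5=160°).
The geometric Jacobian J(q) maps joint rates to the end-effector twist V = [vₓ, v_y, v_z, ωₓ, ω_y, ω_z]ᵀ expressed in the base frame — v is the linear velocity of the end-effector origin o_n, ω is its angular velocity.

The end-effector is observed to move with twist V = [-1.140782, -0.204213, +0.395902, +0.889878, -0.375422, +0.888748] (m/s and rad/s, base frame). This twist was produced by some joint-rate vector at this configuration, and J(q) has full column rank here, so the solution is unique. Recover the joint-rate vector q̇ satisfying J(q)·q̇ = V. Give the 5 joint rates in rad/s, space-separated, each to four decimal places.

o_n = [-0.4337, 1.4656, 0.0210]
J₁: ẑ×o_n = [-1.4656, -0.4337, 0.0000], ω = ẑ
J2: z=[0.0000, 0.0000, 1.0000] o=[0.1944, 0.4169, 0.1600] → [-1.0487, -0.6281, 0.0000, 0.0000, 0.0000, 1.0000]
J3: z=[-0.9998, 0.0175, 0.0000] o=[0.2026, 0.8868, 0.1600] → [-0.0024, -0.1390, -0.5676, -0.9998, 0.0175, 0.0000]
J4: z=[0.0151, 0.8659, -0.5000] o=[-0.2399, 0.7445, -0.0998] → [0.4651, 0.0951, 0.1787, 0.0151, 0.8659, -0.5000]
J5: z=[-0.9170, -0.1874, -0.3522] o=[-0.4793, 1.4824, 0.1307] → [0.0147, -0.1167, 0.0239, -0.9170, -0.1874, -0.3522]
q̇ = J⁺·V = [0.6230, 0.0270, -0.8360, -0.4310, -0.0660]

0.6230 0.0270 -0.8360 -0.4310 -0.0660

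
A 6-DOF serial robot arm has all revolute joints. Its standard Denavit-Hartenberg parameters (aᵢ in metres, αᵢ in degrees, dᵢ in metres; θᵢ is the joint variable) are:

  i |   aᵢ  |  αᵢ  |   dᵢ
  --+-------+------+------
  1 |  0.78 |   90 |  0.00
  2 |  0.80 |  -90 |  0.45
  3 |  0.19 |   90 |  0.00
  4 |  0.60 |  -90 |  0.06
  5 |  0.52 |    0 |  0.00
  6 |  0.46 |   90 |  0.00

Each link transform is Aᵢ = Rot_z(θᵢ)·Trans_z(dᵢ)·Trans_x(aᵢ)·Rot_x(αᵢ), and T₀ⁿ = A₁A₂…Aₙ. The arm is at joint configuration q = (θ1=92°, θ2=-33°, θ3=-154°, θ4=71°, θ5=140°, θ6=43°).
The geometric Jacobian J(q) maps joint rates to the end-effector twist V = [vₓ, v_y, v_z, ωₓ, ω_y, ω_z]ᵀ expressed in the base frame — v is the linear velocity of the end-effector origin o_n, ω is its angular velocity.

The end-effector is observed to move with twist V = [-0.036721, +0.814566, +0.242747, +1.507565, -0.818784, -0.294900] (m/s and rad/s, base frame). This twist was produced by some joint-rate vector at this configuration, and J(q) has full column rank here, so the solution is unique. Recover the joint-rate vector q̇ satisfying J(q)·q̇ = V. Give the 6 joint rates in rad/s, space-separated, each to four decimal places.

o_n = [0.6745, 1.3546, -0.6479]
J₁: ẑ×o_n = [-1.3546, 0.6745, 0.0000], ω = ẑ
J2: z=[0.9994, 0.0349, 0.0000] o=[-0.0272, 0.7795, 0.0000] → [-0.0226, 0.6475, 0.5502, 0.9994, 0.0349, 0.0000]
J3: z=[-0.0190, 0.5443, 0.8387] o=[0.3991, 1.4658, -0.4357] → [-0.0222, 0.2269, -0.1478, -0.0190, 0.5443, 0.8387]
J4: z=[-0.8854, -0.3988, 0.2388] o=[0.4873, 1.3255, -0.3427] → [0.1148, -0.2255, 0.0489, -0.8854, -0.3988, 0.2388]
J5: z=[-0.4453, 0.8750, -0.1898] o=[0.5141, 1.4662, 0.2430] → [-0.8008, -0.4272, -0.0906, -0.4453, 0.8750, -0.1898]
J6: z=[-0.4453, 0.8750, -0.1898] o=[0.7570, 1.4902, -0.2161] → [-0.4035, -0.1766, 0.1326, -0.4453, 0.8750, -0.1898]
q̇ = J⁺·V = [0.4230, 0.2500, -0.7860, -0.9550, -0.6900, -0.2020]

0.4230 0.2500 -0.7860 -0.9550 -0.6900 -0.2020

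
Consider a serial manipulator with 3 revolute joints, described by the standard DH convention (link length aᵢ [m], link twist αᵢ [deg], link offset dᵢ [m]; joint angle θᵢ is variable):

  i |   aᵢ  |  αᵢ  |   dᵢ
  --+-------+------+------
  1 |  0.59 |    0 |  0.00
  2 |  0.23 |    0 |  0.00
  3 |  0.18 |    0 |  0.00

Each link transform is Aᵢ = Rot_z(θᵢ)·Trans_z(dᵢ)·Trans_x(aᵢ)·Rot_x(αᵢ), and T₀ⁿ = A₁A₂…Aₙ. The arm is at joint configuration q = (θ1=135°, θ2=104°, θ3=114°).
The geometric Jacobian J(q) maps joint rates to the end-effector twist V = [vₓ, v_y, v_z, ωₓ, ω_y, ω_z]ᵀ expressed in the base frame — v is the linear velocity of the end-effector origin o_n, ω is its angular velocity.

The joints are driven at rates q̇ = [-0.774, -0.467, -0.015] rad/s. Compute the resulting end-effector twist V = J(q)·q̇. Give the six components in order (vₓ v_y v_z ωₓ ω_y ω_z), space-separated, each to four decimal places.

0.0507 0.2455 0.0000 0.0000 0.0000 -1.2560

o_n = [-0.3570, 0.1981, 0.0000]
J₁: ẑ×o_n = [-0.1981, -0.3570, 0.0000], ω = ẑ
J2: z=[0.0000, 0.0000, 1.0000] o=[-0.4172, 0.4172, 0.0000] → [0.2191, 0.0602, -0.0000, 0.0000, 0.0000, 1.0000]
J3: z=[0.0000, 0.0000, 1.0000] o=[-0.5357, 0.2200, 0.0000] → [0.0219, 0.1787, -0.0000, 0.0000, 0.0000, 1.0000]
V = J·q̇ = [0.0507, 0.2455, 0.0000, 0.0000, 0.0000, -1.2560]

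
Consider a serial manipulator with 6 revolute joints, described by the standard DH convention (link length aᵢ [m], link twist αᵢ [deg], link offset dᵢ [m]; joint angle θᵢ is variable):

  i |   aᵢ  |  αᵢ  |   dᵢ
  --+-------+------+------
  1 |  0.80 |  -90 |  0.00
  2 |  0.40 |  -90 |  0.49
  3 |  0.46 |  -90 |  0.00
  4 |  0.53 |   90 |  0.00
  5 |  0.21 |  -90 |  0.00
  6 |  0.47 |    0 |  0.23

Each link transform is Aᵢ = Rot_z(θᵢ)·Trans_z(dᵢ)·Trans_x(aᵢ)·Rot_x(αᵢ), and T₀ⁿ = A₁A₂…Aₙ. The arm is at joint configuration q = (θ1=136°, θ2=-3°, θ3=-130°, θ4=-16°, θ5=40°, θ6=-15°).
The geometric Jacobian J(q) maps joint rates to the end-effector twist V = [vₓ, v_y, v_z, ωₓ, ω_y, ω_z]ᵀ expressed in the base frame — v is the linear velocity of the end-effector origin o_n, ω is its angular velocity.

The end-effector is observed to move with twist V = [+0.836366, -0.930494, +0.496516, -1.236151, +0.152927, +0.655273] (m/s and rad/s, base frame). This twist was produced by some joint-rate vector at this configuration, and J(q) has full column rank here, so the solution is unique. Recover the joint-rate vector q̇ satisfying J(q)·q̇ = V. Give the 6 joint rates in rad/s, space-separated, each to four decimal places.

0.1340 0.6340 -0.5790 0.2410 0.2630 0.8030

o_n = [-1.9082, -0.7433, -0.3600]
J₁: ẑ×o_n = [0.7433, -1.9082, 0.0000], ω = ẑ
J2: z=[-0.6947, -0.7193, 0.0000] o=[-0.5755, 0.5557, 0.0000] → [0.2590, -0.2501, -0.0563, -0.6947, -0.7193, 0.0000]
J3: z=[-0.0376, 0.0364, -0.9986] o=[-1.2032, 0.4807, 0.0209] → [-1.2362, 0.6897, 0.0717, -0.0376, 0.0364, -0.9986]
J4: z=[-0.9968, 0.0690, 0.0401] o=[-1.2356, 0.0221, 0.0055] → [0.0055, -0.3913, 0.8094, -0.9968, 0.0690, 0.0401]
J5: z=[-0.0168, 0.3097, -0.9507] o=[-1.2769, -0.4805, -0.1576] → [-0.3126, 0.5967, 0.1999, -0.0168, 0.3097, -0.9507]
J6: z=[-0.7134, 0.6624, 0.2284] o=[-1.4240, -0.6237, -0.2016] → [-0.0776, -0.2236, 0.4061, -0.7134, 0.6624, 0.2284]
q̇ = J⁺·V = [0.1340, 0.6340, -0.5790, 0.2410, 0.2630, 0.8030]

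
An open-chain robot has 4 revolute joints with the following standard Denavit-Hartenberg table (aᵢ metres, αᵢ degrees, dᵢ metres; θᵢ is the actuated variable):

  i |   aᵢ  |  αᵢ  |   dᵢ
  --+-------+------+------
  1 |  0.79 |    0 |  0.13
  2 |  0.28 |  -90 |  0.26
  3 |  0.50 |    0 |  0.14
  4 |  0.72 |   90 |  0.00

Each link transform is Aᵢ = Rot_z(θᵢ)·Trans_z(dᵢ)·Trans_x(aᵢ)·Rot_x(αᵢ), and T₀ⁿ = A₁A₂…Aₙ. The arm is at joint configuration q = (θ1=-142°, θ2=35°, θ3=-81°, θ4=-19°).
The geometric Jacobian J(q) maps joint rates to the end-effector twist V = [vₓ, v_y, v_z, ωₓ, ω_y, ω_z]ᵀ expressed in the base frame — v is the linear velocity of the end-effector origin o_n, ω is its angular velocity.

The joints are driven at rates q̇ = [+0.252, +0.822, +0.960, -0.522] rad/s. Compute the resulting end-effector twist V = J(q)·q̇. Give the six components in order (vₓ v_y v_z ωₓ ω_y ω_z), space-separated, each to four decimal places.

o_n = [-0.5568, -0.7503, 1.5929]
J₁: ẑ×o_n = [0.7503, -0.5568, 0.0000], ω = ẑ
J2: z=[0.0000, 0.0000, 1.0000] o=[-0.6225, -0.4864, 0.1300] → [0.2639, 0.0657, -0.0000, 0.0000, 0.0000, 1.0000]
J3: z=[0.9563, -0.2924, 0.0000] o=[-0.7044, -0.7541, 0.3900] → [-0.3517, -1.1503, 0.0468, 0.9563, -0.2924, 0.0000]
J4: z=[0.9563, -0.2924, 0.0000] o=[-0.5934, -0.8699, 0.8838] → [-0.2073, -0.6781, 0.1250, 0.9563, -0.2924, 0.0000]
V = J·q̇ = [0.1766, -0.8367, -0.0203, 0.4189, -0.1281, 1.0740]

0.1766 -0.8367 -0.0203 0.4189 -0.1281 1.0740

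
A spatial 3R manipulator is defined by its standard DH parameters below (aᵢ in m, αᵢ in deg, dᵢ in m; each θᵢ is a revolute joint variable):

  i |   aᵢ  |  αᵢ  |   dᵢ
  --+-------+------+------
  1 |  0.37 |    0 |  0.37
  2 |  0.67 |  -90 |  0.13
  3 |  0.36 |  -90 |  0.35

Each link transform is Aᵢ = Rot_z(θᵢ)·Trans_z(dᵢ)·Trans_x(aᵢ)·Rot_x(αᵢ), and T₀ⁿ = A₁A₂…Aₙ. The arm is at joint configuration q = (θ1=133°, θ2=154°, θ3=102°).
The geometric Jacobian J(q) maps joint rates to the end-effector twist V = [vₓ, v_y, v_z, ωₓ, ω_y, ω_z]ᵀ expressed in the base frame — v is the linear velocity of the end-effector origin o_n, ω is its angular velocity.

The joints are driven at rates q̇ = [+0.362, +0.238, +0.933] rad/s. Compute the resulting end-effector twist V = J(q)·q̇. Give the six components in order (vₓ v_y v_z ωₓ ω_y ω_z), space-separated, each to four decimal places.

0.0861 0.5281 0.0698 0.8922 0.2728 0.6000

o_n = [0.2564, -0.1962, 0.1479]
J₁: ẑ×o_n = [0.1962, 0.2564, -0.0000], ω = ẑ
J2: z=[0.0000, 0.0000, 1.0000] o=[-0.2523, 0.2706, 0.3700] → [0.4668, 0.5087, -0.0000, 0.0000, 0.0000, 1.0000]
J3: z=[0.9563, 0.2924, 0.0000] o=[-0.0565, -0.3701, 0.5000] → [-0.1030, 0.3367, 0.0748, 0.9563, 0.2924, 0.0000]
V = J·q̇ = [0.0861, 0.5281, 0.0698, 0.8922, 0.2728, 0.6000]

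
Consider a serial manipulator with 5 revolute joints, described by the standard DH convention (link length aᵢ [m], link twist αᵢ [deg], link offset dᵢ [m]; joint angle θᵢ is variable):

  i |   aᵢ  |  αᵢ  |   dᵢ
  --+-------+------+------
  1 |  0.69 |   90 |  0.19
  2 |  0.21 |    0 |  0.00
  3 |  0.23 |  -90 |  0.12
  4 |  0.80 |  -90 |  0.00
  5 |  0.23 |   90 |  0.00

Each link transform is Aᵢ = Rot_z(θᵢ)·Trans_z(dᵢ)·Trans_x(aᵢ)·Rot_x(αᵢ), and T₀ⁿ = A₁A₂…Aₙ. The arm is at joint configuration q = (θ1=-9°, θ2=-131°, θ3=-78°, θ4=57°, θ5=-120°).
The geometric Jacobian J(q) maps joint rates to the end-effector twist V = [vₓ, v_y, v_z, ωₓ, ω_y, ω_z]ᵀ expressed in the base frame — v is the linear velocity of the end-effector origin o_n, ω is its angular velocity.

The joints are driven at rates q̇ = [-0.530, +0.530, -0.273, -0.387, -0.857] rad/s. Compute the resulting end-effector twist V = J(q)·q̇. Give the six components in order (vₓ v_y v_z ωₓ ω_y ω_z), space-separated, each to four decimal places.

0.1873 -0.2823 -0.0845 -0.5488 -0.6459 0.1569

o_n = [0.0002, 0.4601, 0.1497]
J₁: ẑ×o_n = [-0.4601, 0.0002, 0.0000], ω = ẑ
J2: z=[-0.1564, -0.9877, 0.0000] o=[0.6815, -0.1079, 0.1900] → [0.0398, -0.0063, -0.7618, -0.1564, -0.9877, 0.0000]
J3: z=[-0.1564, -0.9877, 0.0000] o=[0.5454, -0.0864, 0.0315] → [-0.1167, 0.0185, -0.6240, -0.1564, -0.9877, 0.0000]
J4: z=[-0.4788, 0.0758, -0.8746] o=[0.3280, -0.1734, 0.1430] → [0.5546, 0.2899, -0.2785, -0.4788, 0.0758, -0.8746]
J5: z=[0.8097, 0.4232, -0.4066] o=[0.0565, 0.5488, 0.3543] → [-0.1226, 0.1886, -0.0480, 0.8097, 0.4232, -0.4066]
V = J·q̇ = [0.1873, -0.2823, -0.0845, -0.5488, -0.6459, 0.1569]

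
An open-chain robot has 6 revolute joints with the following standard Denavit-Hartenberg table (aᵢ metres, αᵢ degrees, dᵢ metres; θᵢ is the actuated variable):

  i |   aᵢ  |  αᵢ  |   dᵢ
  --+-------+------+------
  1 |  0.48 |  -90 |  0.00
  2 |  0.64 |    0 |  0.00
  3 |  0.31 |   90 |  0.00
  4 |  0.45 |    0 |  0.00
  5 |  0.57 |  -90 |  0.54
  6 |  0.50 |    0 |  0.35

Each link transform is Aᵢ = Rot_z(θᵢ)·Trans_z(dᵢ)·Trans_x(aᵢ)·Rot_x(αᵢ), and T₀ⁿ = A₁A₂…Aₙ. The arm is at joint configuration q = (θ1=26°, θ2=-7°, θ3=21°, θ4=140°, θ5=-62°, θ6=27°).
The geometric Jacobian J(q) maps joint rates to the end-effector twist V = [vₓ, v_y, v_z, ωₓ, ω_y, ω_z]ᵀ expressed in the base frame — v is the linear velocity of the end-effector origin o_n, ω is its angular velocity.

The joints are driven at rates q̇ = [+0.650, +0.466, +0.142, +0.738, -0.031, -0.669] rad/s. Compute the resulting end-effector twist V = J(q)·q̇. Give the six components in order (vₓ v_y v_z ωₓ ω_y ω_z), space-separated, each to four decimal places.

o_n = [0.3316, 1.6697, 0.4218]
J₁: ẑ×o_n = [-1.6697, 0.3316, 0.0000], ω = ẑ
J2: z=[-0.4384, 0.8988, 0.0000] o=[0.4314, 0.2104, 0.0000] → [0.3792, 0.1849, -0.5499, -0.4384, 0.8988, 0.0000]
J3: z=[-0.4384, 0.8988, 0.0000] o=[1.0024, 0.4889, 0.0780] → [0.3091, 0.1507, 0.0853, -0.4384, 0.8988, 0.0000]
J4: z=[0.2174, 0.1061, 0.9703] o=[1.2727, 0.6207, 0.0030] → [-0.9733, -1.0043, 0.3279, 0.2174, 0.1061, 0.9703]
J5: z=[0.2174, 0.1061, 0.9703] o=[0.8453, 0.7341, 0.0864] → [-0.8722, -0.5714, 0.2579, 0.2174, 0.1061, 0.9703]
J6: z=[-0.9442, -0.2292, 0.2366] o=[0.8216, 1.3429, 0.5817] → [-0.0407, -0.2669, -0.4209, -0.9442, -0.2292, 0.2366]
V = J·q̇ = [-1.5288, -0.2218, 0.2714, 0.5189, 0.7748, 1.1777]

-1.5288 -0.2218 0.2714 0.5189 0.7748 1.1777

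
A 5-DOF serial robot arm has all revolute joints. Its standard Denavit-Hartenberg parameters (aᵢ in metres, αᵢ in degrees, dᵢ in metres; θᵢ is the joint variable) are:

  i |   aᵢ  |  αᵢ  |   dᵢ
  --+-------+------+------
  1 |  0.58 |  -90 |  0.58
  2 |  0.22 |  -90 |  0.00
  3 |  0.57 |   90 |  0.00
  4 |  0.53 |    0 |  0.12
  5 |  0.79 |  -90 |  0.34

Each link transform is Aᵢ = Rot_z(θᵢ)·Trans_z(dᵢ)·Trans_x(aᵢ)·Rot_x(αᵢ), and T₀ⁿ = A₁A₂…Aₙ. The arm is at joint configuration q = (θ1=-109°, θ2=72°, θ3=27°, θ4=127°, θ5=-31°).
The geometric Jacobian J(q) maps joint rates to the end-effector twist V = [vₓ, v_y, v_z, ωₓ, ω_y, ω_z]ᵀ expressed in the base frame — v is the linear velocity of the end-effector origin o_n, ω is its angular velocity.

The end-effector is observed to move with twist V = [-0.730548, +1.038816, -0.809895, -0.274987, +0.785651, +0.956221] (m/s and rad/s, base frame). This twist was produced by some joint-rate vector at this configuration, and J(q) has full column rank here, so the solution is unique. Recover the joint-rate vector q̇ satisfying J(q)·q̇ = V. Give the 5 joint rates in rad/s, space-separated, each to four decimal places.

o_n = [0.4425, 0.2610, -0.3442]
J₁: ẑ×o_n = [-0.2610, 0.4425, 0.0000], ω = ẑ
J2: z=[0.9455, -0.3256, 0.0000] o=[-0.1888, -0.5484, 0.5800] → [0.3009, 0.8738, 0.9709, 0.9455, -0.3256, 0.0000]
J3: z=[0.3096, 0.8992, -0.3090] o=[-0.2110, -0.6127, 0.3708] → [-0.3729, 0.0194, -0.3171, 0.3096, 0.8992, -0.3090]
J4: z=[0.7968, -0.4227, -0.4318] o=[-0.5067, -0.6768, -0.1122] → [0.5030, -0.2250, 1.1485, 0.7968, -0.4227, -0.4318]
J5: z=[0.7968, -0.4227, -0.4318] o=[-0.1146, -0.3110, -0.0246] → [0.3821, 0.0142, 0.6913, 0.7968, -0.4227, -0.4318]
q̇ = J⁺·V = [0.5150, 0.7040, 0.4850, -0.8600, -0.5090]

0.5150 0.7040 0.4850 -0.8600 -0.5090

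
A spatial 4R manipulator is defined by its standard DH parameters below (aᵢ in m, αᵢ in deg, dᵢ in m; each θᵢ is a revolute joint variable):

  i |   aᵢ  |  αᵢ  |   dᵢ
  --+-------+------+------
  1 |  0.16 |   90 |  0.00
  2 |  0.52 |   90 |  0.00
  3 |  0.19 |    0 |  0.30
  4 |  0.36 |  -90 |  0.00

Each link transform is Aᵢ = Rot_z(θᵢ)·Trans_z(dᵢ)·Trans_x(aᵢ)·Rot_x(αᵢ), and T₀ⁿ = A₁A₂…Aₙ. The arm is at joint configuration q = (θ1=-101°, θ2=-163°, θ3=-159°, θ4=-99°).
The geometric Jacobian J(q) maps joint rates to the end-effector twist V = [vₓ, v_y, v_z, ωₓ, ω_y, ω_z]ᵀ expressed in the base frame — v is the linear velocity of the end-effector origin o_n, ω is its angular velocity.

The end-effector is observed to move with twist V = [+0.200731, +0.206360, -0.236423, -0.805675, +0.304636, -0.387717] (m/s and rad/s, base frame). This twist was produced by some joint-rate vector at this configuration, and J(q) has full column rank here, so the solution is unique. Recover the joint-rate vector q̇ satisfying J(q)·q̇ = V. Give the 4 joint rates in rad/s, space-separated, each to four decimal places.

o_n = [-0.2438, 0.2346, 0.2086]
J₁: ẑ×o_n = [-0.2346, -0.2438, 0.0000], ω = ẑ
J2: z=[-0.9816, 0.1908, 0.0000] o=[-0.0305, -0.1571, 0.0000] → [0.0398, 0.2048, -0.3438, -0.9816, 0.1908, 0.0000]
J3: z=[0.0558, 0.2870, 0.9563] o=[0.0644, 0.3311, -0.1520] → [0.1958, -0.3148, 0.0830, 0.0558, 0.2870, 0.9563]
J4: z=[0.0558, 0.2870, 0.9563] o=[0.1156, 0.2377, 0.1867] → [0.0092, -0.3448, 0.1030, 0.0558, 0.2870, 0.9563]
q̇ = J⁺·V = [-0.8630, 0.8490, -0.2150, 0.7120]

-0.8630 0.8490 -0.2150 0.7120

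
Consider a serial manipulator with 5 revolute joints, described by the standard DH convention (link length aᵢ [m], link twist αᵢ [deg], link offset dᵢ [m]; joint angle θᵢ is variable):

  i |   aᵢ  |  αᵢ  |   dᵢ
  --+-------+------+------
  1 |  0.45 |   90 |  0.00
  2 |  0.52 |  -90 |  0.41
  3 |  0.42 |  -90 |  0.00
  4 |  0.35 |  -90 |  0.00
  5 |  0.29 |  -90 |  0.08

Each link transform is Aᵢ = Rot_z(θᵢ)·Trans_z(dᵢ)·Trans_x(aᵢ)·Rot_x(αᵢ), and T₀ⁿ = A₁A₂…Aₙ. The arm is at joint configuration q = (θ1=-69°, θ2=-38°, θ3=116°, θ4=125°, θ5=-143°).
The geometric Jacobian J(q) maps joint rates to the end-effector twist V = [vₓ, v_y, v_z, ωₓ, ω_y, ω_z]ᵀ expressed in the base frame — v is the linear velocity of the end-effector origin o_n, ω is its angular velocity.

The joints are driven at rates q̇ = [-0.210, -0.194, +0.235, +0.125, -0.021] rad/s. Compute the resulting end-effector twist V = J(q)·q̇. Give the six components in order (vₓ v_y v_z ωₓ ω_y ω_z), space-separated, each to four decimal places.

o_n = [0.0033, -0.6475, -0.1865]
J₁: ẑ×o_n = [0.6475, 0.0033, -0.0000], ω = ẑ
J2: z=[-0.9336, -0.3584, 0.0000] o=[0.1613, -0.4201, 0.0000] → [0.0668, -0.1741, 0.1557, -0.9336, -0.3584, 0.0000]
J3: z=[0.2206, -0.5748, 0.7880] o=[-0.0747, -0.9496, -0.3201] → [-0.3148, 0.0320, 0.1115, 0.2206, -0.5748, 0.7880]
J4: z=[-0.6631, 0.5041, 0.5534] o=[0.2258, -0.6789, -0.2068] → [-0.0071, -0.1096, 0.0914, -0.6631, 0.5041, 0.5534]
J5: z=[-0.4594, -0.8577, 0.2309] o=[0.0189, -0.6435, -0.4869] → [-0.2567, 0.1344, -0.0115, -0.4594, -0.8577, 0.2309]
V = J·q̇ = [-0.2184, 0.0241, 0.0076, 0.1597, 0.0155, 0.0395]

-0.2184 0.0241 0.0076 0.1597 0.0155 0.0395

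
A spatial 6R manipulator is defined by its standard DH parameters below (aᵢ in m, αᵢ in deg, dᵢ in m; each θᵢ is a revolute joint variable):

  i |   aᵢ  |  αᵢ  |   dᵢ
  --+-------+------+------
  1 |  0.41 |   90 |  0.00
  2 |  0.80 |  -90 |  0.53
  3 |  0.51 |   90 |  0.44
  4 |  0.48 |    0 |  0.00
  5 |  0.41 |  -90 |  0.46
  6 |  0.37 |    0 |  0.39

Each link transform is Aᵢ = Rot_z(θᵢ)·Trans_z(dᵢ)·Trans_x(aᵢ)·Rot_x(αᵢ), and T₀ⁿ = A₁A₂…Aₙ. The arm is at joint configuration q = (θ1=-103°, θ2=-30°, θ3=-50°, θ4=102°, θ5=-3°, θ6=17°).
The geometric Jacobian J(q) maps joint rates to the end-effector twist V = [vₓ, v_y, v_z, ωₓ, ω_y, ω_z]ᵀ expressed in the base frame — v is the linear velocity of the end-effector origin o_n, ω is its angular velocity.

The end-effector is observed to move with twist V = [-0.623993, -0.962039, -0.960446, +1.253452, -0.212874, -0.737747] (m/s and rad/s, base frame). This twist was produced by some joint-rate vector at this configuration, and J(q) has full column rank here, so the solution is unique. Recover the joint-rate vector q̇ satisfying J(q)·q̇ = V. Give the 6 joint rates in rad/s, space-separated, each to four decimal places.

-0.2240 -0.8590 -0.4520 -0.0040 -0.4070 0.1930

o_n = [-1.0303, -1.4230, 1.1533]
J₁: ẑ×o_n = [1.4230, -1.0303, 0.0000], ω = ẑ
J2: z=[-0.9744, 0.2250, 0.0000] o=[-0.0922, -0.3995, 0.0000] → [0.2594, 1.1237, 1.2083, -0.9744, 0.2250, 0.0000]
J3: z=[-0.1125, -0.4872, 0.8660] o=[-0.7645, -0.9553, -0.4000] → [-0.3517, -0.0555, -0.0769, -0.1125, -0.4872, 0.8660]
J4: z=[-0.4771, 0.7910, 0.3830] o=[-1.2585, -1.3584, -0.1829] → [1.0816, 0.7249, -0.1497, -0.4771, 0.7910, 0.3830]
J5: z=[-0.4771, 0.7910, 0.3830] o=[-1.2243, -1.5502, 0.2558] → [0.6612, 0.5025, -0.2142, -0.4771, 0.7910, 0.3830]
J6: z=[0.8785, 0.4417, 0.1820] o=[-1.4334, -1.3599, 0.8033] → [0.1661, -0.2341, -0.2335, 0.8785, 0.4417, 0.1820]
q̇ = J⁺·V = [-0.2240, -0.8590, -0.4520, -0.0040, -0.4070, 0.1930]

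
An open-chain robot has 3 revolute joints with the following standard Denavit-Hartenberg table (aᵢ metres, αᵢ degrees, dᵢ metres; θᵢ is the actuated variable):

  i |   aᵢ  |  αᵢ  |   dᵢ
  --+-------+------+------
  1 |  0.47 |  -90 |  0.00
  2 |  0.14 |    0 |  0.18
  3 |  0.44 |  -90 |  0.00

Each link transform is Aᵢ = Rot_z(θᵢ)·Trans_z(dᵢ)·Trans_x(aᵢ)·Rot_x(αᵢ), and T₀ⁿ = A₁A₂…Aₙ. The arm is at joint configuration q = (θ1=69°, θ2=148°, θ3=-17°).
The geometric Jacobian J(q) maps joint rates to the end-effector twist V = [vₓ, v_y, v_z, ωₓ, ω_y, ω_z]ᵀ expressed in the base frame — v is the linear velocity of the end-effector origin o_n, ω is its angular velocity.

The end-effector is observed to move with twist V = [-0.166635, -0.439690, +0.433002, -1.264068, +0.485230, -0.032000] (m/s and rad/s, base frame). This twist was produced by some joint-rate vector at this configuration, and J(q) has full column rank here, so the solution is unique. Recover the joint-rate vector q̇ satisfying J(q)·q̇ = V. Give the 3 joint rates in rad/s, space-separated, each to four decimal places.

-0.0320 0.3550 0.9990

o_n = [-0.1456, 0.1230, -0.4063]
J₁: ẑ×o_n = [-0.1230, -0.1456, 0.0000], ω = ẑ
J2: z=[-0.9336, 0.3584, 0.0000] o=[0.1684, 0.4388, 0.0000] → [-0.1456, -0.3793, 0.4074, -0.9336, 0.3584, 0.0000]
J3: z=[-0.9336, 0.3584, 0.0000] o=[-0.0422, 0.3924, -0.0742] → [-0.1190, -0.3100, 0.2887, -0.9336, 0.3584, 0.0000]
q̇ = J⁺·V = [-0.0320, 0.3550, 0.9990]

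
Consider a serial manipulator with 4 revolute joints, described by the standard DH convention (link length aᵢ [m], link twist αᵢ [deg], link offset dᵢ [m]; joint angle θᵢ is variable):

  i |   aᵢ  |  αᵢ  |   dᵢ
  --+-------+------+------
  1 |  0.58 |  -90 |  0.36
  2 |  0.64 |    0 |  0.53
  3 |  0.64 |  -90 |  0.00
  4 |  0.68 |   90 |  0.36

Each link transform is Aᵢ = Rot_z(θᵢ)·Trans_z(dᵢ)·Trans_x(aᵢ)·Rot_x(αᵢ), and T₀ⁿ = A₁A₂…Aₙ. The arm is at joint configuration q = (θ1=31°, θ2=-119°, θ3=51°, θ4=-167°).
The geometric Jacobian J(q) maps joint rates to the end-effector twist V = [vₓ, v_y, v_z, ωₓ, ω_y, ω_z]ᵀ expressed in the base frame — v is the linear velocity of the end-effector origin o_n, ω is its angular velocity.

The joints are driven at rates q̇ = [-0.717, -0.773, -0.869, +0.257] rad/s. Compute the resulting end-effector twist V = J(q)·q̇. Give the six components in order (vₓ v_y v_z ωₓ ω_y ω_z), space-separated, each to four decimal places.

o_n = [0.1583, 0.8919, 0.7640]
J₁: ẑ×o_n = [-0.8919, 0.1583, 0.0000], ω = ẑ
J2: z=[-0.5150, 0.8572, 0.0000] o=[0.4972, 0.2987, 0.3600] → [0.3463, 0.2081, -0.0151, -0.5150, 0.8572, 0.0000]
J3: z=[-0.5150, 0.8572, 0.0000] o=[-0.0418, 0.5932, 0.9198] → [-0.1335, -0.0802, -0.3253, -0.5150, 0.8572, 0.0000]
J4: z=[0.7948, 0.4775, -0.3746] o=[0.1637, 0.7167, 1.5132] → [-0.2921, 0.5974, 0.1418, 0.7948, 0.4775, -0.3746]
V = J·q̇ = [0.4128, -0.0511, 0.3308, 1.0499, -1.2847, -0.8133]

0.4128 -0.0511 0.3308 1.0499 -1.2847 -0.8133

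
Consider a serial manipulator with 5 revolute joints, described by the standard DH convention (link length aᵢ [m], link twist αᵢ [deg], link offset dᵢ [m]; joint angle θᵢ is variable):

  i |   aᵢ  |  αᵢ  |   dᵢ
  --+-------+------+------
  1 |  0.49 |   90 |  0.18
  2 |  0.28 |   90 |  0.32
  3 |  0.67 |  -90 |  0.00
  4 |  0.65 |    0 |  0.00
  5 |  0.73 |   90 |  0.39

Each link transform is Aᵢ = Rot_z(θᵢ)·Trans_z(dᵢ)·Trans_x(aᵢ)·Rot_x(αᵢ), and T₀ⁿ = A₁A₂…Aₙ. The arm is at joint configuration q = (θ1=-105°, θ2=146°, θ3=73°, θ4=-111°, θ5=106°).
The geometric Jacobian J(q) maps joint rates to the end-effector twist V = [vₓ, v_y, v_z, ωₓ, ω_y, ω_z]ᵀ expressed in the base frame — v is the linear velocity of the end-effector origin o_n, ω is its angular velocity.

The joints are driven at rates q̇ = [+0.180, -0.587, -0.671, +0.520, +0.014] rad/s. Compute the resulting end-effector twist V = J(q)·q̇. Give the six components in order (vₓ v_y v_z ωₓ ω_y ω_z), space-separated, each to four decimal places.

-0.1695 0.2845 0.1965 0.4037 -0.1580 -0.6618

o_n = [-1.6655, -0.2368, 0.8742]
J₁: ẑ×o_n = [0.2368, -1.6655, 0.0000], ω = ẑ
J2: z=[-0.9659, 0.2588, 0.0000] o=[-0.1268, -0.4733, 0.1800] → [0.1797, 0.6705, 0.1698, -0.9659, 0.2588, 0.0000]
J3: z=[-0.1447, -0.5401, 0.8290] o=[-0.3758, -0.1663, 0.3366] → [-0.2319, -0.9913, -0.6864, -0.1447, -0.5401, 0.8290]
J4: z=[-0.4876, -0.6901, -0.5348] o=[-0.9527, 0.1564, 0.4461] → [-0.5057, 0.5899, -0.3002, -0.4876, -0.6901, -0.5348]
J5: z=[-0.4876, -0.6901, -0.5348] o=[-0.8400, -0.2835, 0.9111] → [0.0505, 0.4234, -0.5925, -0.4876, -0.6901, -0.5348]
V = J·q̇ = [-0.1695, 0.2845, 0.1965, 0.4037, -0.1580, -0.6618]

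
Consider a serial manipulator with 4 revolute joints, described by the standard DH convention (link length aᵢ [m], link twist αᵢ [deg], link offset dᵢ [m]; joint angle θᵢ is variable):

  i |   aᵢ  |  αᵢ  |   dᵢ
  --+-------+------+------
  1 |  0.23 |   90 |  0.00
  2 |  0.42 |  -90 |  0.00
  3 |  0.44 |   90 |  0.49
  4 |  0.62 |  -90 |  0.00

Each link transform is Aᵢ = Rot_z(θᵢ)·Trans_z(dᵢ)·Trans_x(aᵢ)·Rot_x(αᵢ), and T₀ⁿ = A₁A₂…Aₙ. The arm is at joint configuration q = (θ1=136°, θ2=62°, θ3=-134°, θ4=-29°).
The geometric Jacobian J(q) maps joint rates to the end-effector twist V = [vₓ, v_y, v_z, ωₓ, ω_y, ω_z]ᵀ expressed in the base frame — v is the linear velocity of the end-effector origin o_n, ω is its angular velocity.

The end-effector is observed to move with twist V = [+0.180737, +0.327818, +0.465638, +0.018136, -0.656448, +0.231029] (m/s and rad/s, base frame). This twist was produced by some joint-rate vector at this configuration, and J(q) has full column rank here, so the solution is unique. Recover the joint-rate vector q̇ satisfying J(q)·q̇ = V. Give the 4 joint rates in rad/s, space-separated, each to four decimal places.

o_n = [0.5343, 0.4663, -0.1427]
J₁: ẑ×o_n = [-0.4663, 0.5343, 0.0000], ω = ẑ
J2: z=[0.6947, 0.7193, 0.0000] o=[-0.1654, 0.1598, 0.0000] → [-0.1027, 0.0991, -0.2904, 0.6947, 0.7193, 0.0000]
J3: z=[0.6351, -0.6133, 0.4695] o=[-0.3073, 0.2967, 0.3708] → [0.2354, 0.7213, 0.6239, 0.6351, -0.6133, 0.4695]
J4: z=[-0.2396, -0.7343, -0.6351] o=[0.3270, 0.1242, 0.3310] → [0.5651, -0.2452, 0.0702, -0.2396, -0.7343, -0.6351]
q̇ = J⁺·V = [-0.0200, -0.4610, 0.5320, -0.0020]

-0.0200 -0.4610 0.5320 -0.0020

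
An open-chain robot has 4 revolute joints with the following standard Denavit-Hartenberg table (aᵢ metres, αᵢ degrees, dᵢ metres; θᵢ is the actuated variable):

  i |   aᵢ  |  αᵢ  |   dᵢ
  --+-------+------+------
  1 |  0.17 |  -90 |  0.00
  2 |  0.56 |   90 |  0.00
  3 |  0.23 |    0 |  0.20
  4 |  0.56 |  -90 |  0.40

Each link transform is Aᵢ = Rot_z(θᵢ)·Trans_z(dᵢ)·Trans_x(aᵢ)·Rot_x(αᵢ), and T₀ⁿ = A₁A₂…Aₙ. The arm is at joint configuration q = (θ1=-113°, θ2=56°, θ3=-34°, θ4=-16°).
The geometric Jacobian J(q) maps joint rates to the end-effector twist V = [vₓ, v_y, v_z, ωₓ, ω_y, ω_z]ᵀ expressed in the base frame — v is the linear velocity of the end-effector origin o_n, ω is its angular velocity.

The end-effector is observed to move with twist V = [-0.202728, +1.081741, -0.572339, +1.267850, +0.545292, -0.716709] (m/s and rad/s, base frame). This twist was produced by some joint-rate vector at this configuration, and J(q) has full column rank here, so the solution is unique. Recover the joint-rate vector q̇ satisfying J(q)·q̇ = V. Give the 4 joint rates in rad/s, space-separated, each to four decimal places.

o_n = [-1.0167, -0.9682, -0.5852]
J₁: ẑ×o_n = [0.9682, -1.0167, 0.0000], ω = ẑ
J2: z=[0.9205, -0.3907, 0.0000] o=[-0.0664, -0.1565, 0.0000] → [0.2287, 0.5387, -1.1185, 0.9205, -0.3907, 0.0000]
J3: z=[-0.3239, -0.7631, 0.5592] o=[-0.1888, -0.4447, -0.4643] → [0.3850, -0.5022, -0.4623, -0.3239, -0.7631, 0.5592]
J4: z=[-0.3239, -0.7631, 0.5592] o=[-0.4136, -0.6453, -0.5105] → [0.2376, -0.3615, -0.3556, -0.3239, -0.7631, 0.5592]
q̇ = J⁺·V = [-0.0440, 0.9540, -0.6270, -0.5760]

-0.0440 0.9540 -0.6270 -0.5760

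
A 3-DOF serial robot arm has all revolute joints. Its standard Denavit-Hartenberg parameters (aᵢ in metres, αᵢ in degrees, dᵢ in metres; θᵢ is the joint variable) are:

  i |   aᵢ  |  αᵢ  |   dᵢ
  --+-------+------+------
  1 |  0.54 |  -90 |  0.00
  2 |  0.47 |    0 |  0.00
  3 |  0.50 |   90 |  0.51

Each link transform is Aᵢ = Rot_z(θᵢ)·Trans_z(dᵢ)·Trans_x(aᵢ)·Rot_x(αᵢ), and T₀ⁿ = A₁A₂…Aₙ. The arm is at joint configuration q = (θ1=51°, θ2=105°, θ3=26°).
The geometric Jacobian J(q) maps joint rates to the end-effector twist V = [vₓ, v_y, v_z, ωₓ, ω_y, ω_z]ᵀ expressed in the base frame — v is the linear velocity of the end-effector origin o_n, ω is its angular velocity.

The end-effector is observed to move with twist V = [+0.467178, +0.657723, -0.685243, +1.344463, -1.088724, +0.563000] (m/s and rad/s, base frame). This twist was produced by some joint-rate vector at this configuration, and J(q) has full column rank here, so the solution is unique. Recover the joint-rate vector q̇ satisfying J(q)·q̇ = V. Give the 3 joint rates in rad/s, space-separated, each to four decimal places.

o_n = [-0.3395, 0.3911, -0.8313]
J₁: ẑ×o_n = [-0.3911, -0.3395, 0.0000], ω = ẑ
J2: z=[-0.7771, 0.6293, 0.0000] o=[0.3398, 0.4197, 0.0000] → [-0.5232, -0.6461, 0.4497, -0.7771, 0.6293, 0.0000]
J3: z=[-0.7771, 0.6293, 0.0000] o=[0.2633, 0.3251, -0.4540] → [-0.2375, -0.2933, 0.3280, -0.7771, 0.6293, 0.0000]
q̇ = J⁺·V = [0.5630, -0.9680, -0.7620]

0.5630 -0.9680 -0.7620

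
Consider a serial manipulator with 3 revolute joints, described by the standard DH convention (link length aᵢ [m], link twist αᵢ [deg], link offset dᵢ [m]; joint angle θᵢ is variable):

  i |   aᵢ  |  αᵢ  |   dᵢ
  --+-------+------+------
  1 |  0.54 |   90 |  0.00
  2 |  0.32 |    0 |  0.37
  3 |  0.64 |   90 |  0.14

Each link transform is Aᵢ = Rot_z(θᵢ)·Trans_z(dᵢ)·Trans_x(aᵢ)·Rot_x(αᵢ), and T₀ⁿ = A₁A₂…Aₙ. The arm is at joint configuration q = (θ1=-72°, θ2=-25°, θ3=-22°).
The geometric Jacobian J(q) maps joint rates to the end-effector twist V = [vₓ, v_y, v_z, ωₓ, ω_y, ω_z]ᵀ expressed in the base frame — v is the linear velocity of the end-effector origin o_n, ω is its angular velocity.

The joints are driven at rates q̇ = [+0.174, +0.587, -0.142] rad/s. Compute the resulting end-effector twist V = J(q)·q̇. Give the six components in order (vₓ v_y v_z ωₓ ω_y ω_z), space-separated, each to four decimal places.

o_n = [-0.0937, -1.3621, -0.6033]
J₁: ẑ×o_n = [1.3621, -0.0937, 0.0000], ω = ẑ
J2: z=[-0.9511, -0.3090, 0.0000] o=[0.1669, -0.5136, 0.0000] → [0.1864, -0.5738, 0.7265, -0.9511, -0.3090, 0.0000]
J3: z=[-0.9511, -0.3090, 0.0000] o=[-0.0954, -0.9037, -0.1352] → [0.1446, -0.4452, 0.4365, -0.9511, -0.3090, 0.0000]
V = J·q̇ = [0.3259, -0.2899, 0.3645, -0.4232, -0.1375, 0.1740]

0.3259 -0.2899 0.3645 -0.4232 -0.1375 0.1740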